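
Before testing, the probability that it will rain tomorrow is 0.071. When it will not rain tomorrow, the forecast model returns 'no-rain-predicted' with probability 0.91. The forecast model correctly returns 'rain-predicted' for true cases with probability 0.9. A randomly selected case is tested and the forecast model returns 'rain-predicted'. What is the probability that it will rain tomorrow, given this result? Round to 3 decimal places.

P(H | E) ≈ 0.433

Write H for 'it will rain tomorrow'. Prior odds H:¬H = 0.071/0.929 = 0.076426. For the 'rain-predicted' outcome, the likelihood ratio is 0.9/0.09 = 10.000.
Posterior odds = 0.076426 × 10.000 = 0.76426, so P(H|E) = 0.76426/(1+0.76426) = 0.433.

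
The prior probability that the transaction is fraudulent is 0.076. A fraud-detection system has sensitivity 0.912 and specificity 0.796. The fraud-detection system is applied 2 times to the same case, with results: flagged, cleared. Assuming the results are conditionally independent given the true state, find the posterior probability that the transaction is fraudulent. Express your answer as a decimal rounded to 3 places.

Let H be the event that the transaction is fraudulent; start with P(H) = 0.076. P('flagged'|H) = 0.912, P('flagged'|¬H) = 0.204.
Update on result 1 ('flagged'): P(H) ← 0.912·0.0760 / (0.912·0.0760 + 0.204·0.9240) = 0.069312/0.25781 = 0.2689.
Update on result 2 ('cleared'): P(H) ← 0.088·0.2689 / (0.088·0.2689 + 0.796·0.7311) = 0.023659/0.60565 = 0.0391.

Posterior P(H) ≈ 0.039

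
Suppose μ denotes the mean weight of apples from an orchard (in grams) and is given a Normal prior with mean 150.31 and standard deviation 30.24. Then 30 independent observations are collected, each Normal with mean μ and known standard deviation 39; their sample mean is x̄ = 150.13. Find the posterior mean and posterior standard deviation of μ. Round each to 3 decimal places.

Posterior mean ≈ 150.139; posterior SD ≈ 6.931

With known σ, the Normal prior is conjugate. Weight on the data is w = (n/σ²)/(n/σ² + 1/τ₀²) = 0.0197239/(0.0197239+0.00109354) = 0.94747.
Posterior mean = w·x̄ + (1−w)·μ₀ = 0.94747·150.13 + 0.052530·150.31 = 150.139. Posterior variance = 1/(0.0197239+0.00109354) = 48.0367, so SD = 6.931.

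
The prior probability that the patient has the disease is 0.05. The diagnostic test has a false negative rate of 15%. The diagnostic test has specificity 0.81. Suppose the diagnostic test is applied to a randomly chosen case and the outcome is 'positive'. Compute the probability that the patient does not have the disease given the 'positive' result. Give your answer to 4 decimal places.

Write H for 'the patient has the disease'. Prior odds H:¬H = 0.05/0.95 = 0.052632. For the 'positive' outcome, the likelihood ratio is 0.85/0.19 = 4.4737.
Posterior odds = 0.052632 × 4.4737 = 0.23546, so P(H|E) = 0.23546/(1+0.23546) = 0.1906. Then P(¬H|E) = 1 − 0.1906 = 0.8094.

P(¬H | E) ≈ 0.8094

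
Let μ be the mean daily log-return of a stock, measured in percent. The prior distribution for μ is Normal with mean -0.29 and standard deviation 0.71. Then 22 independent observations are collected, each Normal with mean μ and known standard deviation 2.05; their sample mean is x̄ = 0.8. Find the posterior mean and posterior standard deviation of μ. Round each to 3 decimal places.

Posterior mean ≈ 0.500; posterior SD ≈ 0.372

Prior precision 1/τ₀² = 1/0.71² = 1.98373; data precision n/σ² = 22/2.05² = 5.23498.
Posterior precision = 1.98373 + 5.23498 = 7.21871, giving posterior SD = 1/√7.21871 = 0.372.
Posterior mean = (1.98373·-0.29 + 5.23498·0.8) / 7.21871 = 0.500.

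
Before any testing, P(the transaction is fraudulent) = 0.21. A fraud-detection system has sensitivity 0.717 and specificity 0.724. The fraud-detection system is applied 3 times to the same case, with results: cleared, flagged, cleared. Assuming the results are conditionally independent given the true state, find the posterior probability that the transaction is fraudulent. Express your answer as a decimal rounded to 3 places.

Posterior P(H) ≈ 0.095

With H the event that the transaction is fraudulent, the joint likelihood of the observed sequence is P(data|H) = 0.283·0.717·0.283 = 0.057424 and P(data|¬H) = 0.724·0.276·0.724 = 0.14467.
Bayes: P(H|data) = 0.21·0.057424 / (0.21·0.057424 + 0.79·0.14467) = 0.012059/0.12635 = 0.0954.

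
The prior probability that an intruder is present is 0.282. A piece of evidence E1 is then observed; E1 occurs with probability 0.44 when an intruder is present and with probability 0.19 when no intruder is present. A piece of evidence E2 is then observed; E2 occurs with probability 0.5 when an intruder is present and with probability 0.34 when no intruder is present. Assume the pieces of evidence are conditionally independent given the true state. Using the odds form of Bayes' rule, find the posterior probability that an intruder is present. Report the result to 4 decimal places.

Prior odds = 0.282/(1−0.282) = 0.39276.
Likelihood ratio for E1 = 0.44/0.19 = 2.3158.
Likelihood ratio for E2 = 0.5/0.34 = 1.4706.
Posterior odds = prior odds × LR₁ × LR₂ = 1.3376.
Posterior probability = odds/(1+odds) = 1.3376/2.3376 = 0.5722.

Posterior probability ≈ 0.5722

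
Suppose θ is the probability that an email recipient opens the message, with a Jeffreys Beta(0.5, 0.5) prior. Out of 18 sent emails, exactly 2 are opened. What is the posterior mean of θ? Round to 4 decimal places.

Posterior mean ≈ 0.1316

Observing 2 successes and 16 failures updates Beta(0.5, 0.5) by adding the success and failure counts to the two shape parameters: α = 0.5+2 = 2.5, β = 0.5+16 = 16.5.
Posterior mean = α/(α+β) = 2.5/19 = 0.1316.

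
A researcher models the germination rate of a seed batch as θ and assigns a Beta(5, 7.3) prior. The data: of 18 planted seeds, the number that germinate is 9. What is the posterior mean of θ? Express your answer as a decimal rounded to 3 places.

Posterior mean ≈ 0.462

The binomial likelihood is conjugate to the Beta prior: with 9 successes and 9 failures, the posterior is Beta(5+9, 7.3+9) = Beta(14, 16.3).
Posterior mean = α/(α+β) = 14/30.3 = 0.462.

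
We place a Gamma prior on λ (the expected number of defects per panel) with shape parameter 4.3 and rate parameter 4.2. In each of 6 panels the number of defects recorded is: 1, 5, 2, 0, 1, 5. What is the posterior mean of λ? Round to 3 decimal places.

Posterior mean ≈ 1.794

The Poisson likelihood adds the total count to the shape and the number of exposure periods to the rate. Here ∑xᵢ = 14 and n = 6, so shape 4.3→18.3 and rate 4.2→10.2.
E[λ | data] = 18.3/10.2 = 1.794.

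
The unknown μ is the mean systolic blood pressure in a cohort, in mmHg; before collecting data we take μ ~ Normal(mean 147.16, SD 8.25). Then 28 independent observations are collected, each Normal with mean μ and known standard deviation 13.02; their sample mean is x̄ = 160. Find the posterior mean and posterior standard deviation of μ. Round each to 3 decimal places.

With known σ, the Normal prior is conjugate. Weight on the data is w = (n/σ²)/(n/σ² + 1/τ₀²) = 0.165172/(0.165172+0.0146924) = 0.91831.
Posterior mean = w·x̄ + (1−w)·μ₀ = 0.91831·160 + 0.081686·147.16 = 158.951. Posterior variance = 1/(0.165172+0.0146924) = 5.55975, so SD = 2.358.

Posterior mean ≈ 158.951; posterior SD ≈ 2.358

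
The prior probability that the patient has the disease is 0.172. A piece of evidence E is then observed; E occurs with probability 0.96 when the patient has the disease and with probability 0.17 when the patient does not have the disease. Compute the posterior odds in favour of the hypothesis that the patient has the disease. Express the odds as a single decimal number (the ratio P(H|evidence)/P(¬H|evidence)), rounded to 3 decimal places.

Posterior odds ≈ 1.173

Prior odds = 0.172/(1−0.172) = 0.20773.
Likelihood ratio for E = 0.96/0.17 = 5.6471.
Posterior odds = prior odds × LR = 1.1731.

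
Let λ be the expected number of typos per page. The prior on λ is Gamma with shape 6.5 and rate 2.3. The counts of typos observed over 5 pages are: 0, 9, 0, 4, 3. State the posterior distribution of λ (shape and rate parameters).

Posterior: Gamma(shape=22.5, rate=7.3)

The Poisson likelihood adds the total count to the shape and the number of exposure periods to the rate. Here ∑xᵢ = 16 and n = 5, so shape 6.5→22.5 and rate 2.3→7.3.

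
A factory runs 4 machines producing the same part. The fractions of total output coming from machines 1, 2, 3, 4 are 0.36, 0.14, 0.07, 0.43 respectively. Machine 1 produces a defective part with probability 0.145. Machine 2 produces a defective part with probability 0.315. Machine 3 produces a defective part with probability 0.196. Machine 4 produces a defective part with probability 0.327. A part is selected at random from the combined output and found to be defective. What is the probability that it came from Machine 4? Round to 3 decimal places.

Tabulate prior·likelihood by source: [1] prior 0.36, lik 0.145, product 0.05220; [2] prior 0.14, lik 0.315, product 0.04410; [3] prior 0.07, lik 0.196, product 0.01372; [4] prior 0.43, lik 0.327, product 0.1406.
Normalizing constant = 0.25063; the posterior for Machine 4 is its product over the sum, 0.1406/0.25063 = 0.561.

Posterior probability ≈ 0.561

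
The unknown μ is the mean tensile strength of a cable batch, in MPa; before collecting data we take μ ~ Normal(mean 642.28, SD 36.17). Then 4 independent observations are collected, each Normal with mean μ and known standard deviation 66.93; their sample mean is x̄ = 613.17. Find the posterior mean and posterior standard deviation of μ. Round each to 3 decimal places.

Prior precision 1/τ₀² = 1/36.17² = 0.00076437; data precision n/σ² = 4/66.93² = 0.00089293.
Posterior precision = 0.00076437 + 0.00089293 = 0.00165730, giving posterior SD = 1/√0.00165730 = 24.564.
Posterior mean = (0.00076437·642.28 + 0.00089293·613.17) / 0.00165730 = 626.596.

Posterior mean ≈ 626.596; posterior SD ≈ 24.564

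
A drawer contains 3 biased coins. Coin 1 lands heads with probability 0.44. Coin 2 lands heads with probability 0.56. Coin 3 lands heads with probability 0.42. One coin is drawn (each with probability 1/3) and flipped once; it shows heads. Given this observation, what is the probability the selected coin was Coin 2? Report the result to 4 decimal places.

Posterior probability ≈ 0.3944

Tabulate prior·likelihood by source: [1] prior 0.333333, lik 0.44, product 0.1467; [2] prior 0.333333, lik 0.56, product 0.1867; [3] prior 0.333333, lik 0.42, product 0.1400.
Normalizing constant = 0.47333; the posterior for Coin 2 is its product over the sum, 0.1867/0.47333 = 0.3944.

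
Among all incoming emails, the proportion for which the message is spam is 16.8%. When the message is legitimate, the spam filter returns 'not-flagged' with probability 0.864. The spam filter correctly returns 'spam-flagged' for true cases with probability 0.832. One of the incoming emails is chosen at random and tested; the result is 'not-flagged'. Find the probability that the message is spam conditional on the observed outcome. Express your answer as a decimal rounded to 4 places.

Write H for 'the message is spam'. Prior odds H:¬H = 0.168/0.832 = 0.20192. For the 'not-flagged' outcome, the likelihood ratio is 0.168/0.864 = 0.19444.
Posterior odds = 0.20192 × 0.19444 = 0.039263, so P(H|E) = 0.039263/(1+0.039263) = 0.0378.

P(H | E) ≈ 0.0378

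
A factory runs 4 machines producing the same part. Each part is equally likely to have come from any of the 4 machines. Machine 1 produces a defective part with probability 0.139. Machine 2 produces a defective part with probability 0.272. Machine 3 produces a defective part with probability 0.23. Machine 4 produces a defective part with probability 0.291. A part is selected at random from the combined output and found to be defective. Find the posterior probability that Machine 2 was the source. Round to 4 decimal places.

P(defective|M1) = 0.139; P(defective|M2) = 0.272; P(defective|M3) = 0.23; P(defective|M4) = 0.291.
Prior × likelihood for each source: 0.25·0.139=0.03475, 0.25·0.272=0.06800, 0.25·0.23=0.05750, 0.25·0.291=0.07275. Summing gives P(defective) = 0.23300.
P(Machine 2 | defective) = 0.06800 / 0.23300 = 0.2918.

Posterior probability ≈ 0.2918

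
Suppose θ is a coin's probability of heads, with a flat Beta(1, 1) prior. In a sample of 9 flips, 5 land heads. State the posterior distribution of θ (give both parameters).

Observing 5 successes and 4 failures updates Beta(1, 1) by adding the success and failure counts to the two shape parameters: α = 1+5 = 6, β = 1+4 = 5.

Posterior: Beta(6, 5)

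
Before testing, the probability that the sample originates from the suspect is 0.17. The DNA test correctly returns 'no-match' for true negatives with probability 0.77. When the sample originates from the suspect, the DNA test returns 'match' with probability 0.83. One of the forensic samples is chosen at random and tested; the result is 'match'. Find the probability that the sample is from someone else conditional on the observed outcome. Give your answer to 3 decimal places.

P(¬H | E) ≈ 0.575

Write H for 'the sample originates from the suspect'. Prior odds H:¬H = 0.17/0.83 = 0.20482. For the 'match' outcome, the likelihood ratio is 0.83/0.23 = 3.6087.
Posterior odds = 0.20482 × 3.6087 = 0.73913, so P(H|E) = 0.73913/(1+0.73913) = 0.425. Then P(¬H|E) = 1 − 0.425 = 0.575.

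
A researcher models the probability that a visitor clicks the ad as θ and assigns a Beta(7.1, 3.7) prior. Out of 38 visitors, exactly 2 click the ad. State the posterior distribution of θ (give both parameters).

The binomial likelihood is conjugate to the Beta prior: with 2 successes and 36 failures, the posterior is Beta(7.1+2, 3.7+36) = Beta(9.1, 39.7).

Posterior: Beta(9.1, 39.7)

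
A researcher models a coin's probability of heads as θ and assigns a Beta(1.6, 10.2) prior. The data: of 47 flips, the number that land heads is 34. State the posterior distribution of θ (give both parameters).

Posterior: Beta(35.6, 23.2)

The binomial likelihood is conjugate to the Beta prior: with 34 successes and 13 failures, the posterior is Beta(1.6+34, 10.2+13) = Beta(35.6, 23.2).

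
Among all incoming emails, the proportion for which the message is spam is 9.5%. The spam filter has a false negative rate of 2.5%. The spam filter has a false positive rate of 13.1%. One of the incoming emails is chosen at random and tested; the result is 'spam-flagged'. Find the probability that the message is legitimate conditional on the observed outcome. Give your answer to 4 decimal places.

Write H for 'the message is spam'. Prior odds H:¬H = 0.095/0.905 = 0.10497. For the 'spam-flagged' outcome, the likelihood ratio is 0.975/0.131 = 7.4427.
Posterior odds = 0.10497 × 7.4427 = 0.78128, so P(H|E) = 0.78128/(1+0.78128) = 0.4386. Then P(¬H|E) = 1 − 0.4386 = 0.5614.

P(¬H | E) ≈ 0.5614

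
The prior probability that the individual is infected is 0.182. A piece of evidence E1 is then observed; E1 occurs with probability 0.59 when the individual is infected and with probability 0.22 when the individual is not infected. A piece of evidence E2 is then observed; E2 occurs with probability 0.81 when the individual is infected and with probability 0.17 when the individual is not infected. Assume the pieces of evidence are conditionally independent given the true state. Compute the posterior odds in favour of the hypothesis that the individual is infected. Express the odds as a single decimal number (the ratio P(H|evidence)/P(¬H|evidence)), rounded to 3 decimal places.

Prior odds = 0.182/(1−0.182) = 0.22249.
Likelihood ratio for E1 = 0.59/0.22 = 2.6818.
Likelihood ratio for E2 = 0.81/0.17 = 4.7647.
Posterior odds = prior odds × LR₁ × LR₂ = 2.8430.

Posterior odds ≈ 2.843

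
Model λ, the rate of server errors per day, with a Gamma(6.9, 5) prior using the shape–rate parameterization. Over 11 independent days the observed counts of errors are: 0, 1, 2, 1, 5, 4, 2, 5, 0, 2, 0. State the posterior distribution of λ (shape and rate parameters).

Total count ∑xᵢ = 22 over n = 11 days.
Gamma is conjugate to the Poisson likelihood: posterior is Gamma(shape = 6.9+22 = 28.9, rate = 5+11 = 16).

Posterior: Gamma(shape=28.9, rate=16)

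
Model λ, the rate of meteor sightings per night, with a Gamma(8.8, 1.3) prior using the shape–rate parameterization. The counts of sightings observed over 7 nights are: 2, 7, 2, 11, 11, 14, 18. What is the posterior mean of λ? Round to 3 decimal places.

Total count ∑xᵢ = 65 over n = 7 nights.
Gamma is conjugate to the Poisson likelihood: posterior is Gamma(shape = 8.8+65 = 73.8, rate = 1.3+7 = 8.3).
E[λ | data] = 73.8/8.3 = 8.892.

Posterior mean ≈ 8.892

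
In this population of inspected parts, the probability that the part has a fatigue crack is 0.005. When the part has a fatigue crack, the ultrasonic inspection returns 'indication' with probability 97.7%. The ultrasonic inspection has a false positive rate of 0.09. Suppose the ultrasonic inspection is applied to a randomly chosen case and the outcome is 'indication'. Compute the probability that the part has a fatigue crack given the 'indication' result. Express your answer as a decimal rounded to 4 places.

Let H be the event that the part has a fatigue crack. P(H) = 0.005, so P(¬H) = 0.995. With E the 'indication' result, P(E|H) = 0.977 and P(E|¬H) = 0.09.
P(E) = 0.977·0.005 + 0.09·0.995 = 0.0048850 + 0.089550 = 0.094435.
By Bayes' theorem, P(H|E) = 0.0048850 / 0.094435 = 0.0517.

P(H | E) ≈ 0.0517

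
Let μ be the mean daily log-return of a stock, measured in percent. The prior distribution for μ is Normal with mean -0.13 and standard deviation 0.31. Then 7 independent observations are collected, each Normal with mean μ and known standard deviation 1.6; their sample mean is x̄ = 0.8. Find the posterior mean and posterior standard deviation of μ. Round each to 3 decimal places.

Posterior mean ≈ 0.064; posterior SD ≈ 0.276

Prior precision 1/τ₀² = 1/0.31² = 10.4058; data precision n/σ² = 7/1.6² = 2.73437.
Posterior precision = 10.4058 + 2.73437 = 13.1402, giving posterior SD = 1/√13.1402 = 0.276.
Posterior mean = (10.4058·-0.13 + 2.73437·0.8) / 13.1402 = 0.064.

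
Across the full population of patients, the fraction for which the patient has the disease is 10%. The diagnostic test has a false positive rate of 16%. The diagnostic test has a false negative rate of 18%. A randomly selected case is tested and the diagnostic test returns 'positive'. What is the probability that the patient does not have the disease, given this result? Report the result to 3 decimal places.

P(¬H | E) ≈ 0.637

Write H for 'the patient has the disease'. Prior odds H:¬H = 0.1/0.9 = 0.11111. For the 'positive' outcome, the likelihood ratio is 0.82/0.16 = 5.1250.
Posterior odds = 0.11111 × 5.1250 = 0.56944, so P(H|E) = 0.56944/(1+0.56944) = 0.363. Then P(¬H|E) = 1 − 0.363 = 0.637.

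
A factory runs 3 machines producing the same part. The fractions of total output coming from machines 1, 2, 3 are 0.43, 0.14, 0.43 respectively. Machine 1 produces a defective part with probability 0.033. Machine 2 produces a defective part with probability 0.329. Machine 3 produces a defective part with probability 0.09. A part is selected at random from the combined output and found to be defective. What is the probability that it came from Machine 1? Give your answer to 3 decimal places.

Posterior probability ≈ 0.143

Tabulate prior·likelihood by source: [1] prior 0.43, lik 0.033, product 0.01419; [2] prior 0.14, lik 0.329, product 0.04606; [3] prior 0.43, lik 0.09, product 0.03870.
Normalizing constant = 0.098950; the posterior for Machine 1 is its product over the sum, 0.01419/0.098950 = 0.143.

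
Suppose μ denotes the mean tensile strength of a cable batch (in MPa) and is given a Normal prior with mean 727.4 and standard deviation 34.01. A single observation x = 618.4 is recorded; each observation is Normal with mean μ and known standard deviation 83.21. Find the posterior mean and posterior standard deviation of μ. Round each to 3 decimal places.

Posterior mean ≈ 711.797; posterior SD ≈ 31.482

With known σ, the Normal prior is conjugate. Weight on the data is w = (n/σ²)/(n/σ² + 1/τ₀²) = 0.00014443/(0.00014443+0.00086454) = 0.14314.
Posterior mean = w·x̄ + (1−w)·μ₀ = 0.14314·618.4 + 0.85686·727.4 = 711.797. Posterior variance = 1/(0.00014443+0.00086454) = 991.109, so SD = 31.482.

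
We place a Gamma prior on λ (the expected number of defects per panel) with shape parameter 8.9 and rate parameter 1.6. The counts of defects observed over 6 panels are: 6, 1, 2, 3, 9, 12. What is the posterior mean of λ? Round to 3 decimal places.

Total count ∑xᵢ = 33 over n = 6 panels.
Gamma is conjugate to the Poisson likelihood: posterior is Gamma(shape = 8.9+33 = 41.9, rate = 1.6+6 = 7.6).
Posterior mean = shape/rate = 41.9/7.6 = 5.513.

Posterior mean ≈ 5.513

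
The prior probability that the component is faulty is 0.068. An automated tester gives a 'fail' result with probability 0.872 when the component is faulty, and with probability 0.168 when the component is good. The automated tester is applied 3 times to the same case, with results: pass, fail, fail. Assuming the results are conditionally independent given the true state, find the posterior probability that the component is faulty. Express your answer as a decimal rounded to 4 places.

With H the event that the component is faulty, the joint likelihood of the observed sequence is P(data|H) = 0.128·0.872·0.872 = 0.097329 and P(data|¬H) = 0.832·0.168·0.168 = 0.023482.
Bayes: P(H|data) = 0.068·0.097329 / (0.068·0.097329 + 0.932·0.023482) = 0.0066184/0.028504 = 0.2322.

Posterior P(H) ≈ 0.2322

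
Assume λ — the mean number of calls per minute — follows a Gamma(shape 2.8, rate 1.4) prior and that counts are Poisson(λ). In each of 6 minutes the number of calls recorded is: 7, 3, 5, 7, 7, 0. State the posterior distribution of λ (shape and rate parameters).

Posterior: Gamma(shape=31.8, rate=7.4)

The Poisson likelihood adds the total count to the shape and the number of exposure periods to the rate. Here ∑xᵢ = 29 and n = 6, so shape 2.8→31.8 and rate 1.4→7.4.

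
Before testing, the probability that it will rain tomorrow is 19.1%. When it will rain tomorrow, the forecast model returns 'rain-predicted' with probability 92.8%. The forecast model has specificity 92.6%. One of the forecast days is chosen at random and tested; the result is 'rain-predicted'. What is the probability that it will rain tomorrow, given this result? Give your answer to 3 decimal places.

P(H | E) ≈ 0.748

Write H for 'it will rain tomorrow'. Prior odds H:¬H = 0.191/0.809 = 0.23609. For the 'rain-predicted' outcome, the likelihood ratio is 0.928/0.074 = 12.541.
Posterior odds = 0.23609 × 12.541 = 2.9607, so P(H|E) = 2.9607/(1+2.9607) = 0.748.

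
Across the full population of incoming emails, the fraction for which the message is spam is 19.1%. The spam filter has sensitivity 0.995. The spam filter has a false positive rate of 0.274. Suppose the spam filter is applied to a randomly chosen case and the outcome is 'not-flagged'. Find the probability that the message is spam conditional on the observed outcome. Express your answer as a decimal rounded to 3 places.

Let H be the event that the message is spam. P(H) = 0.191, so P(¬H) = 0.809. With E the 'not-flagged' result, P(E|H) = 0.005 and P(E|¬H) = 0.726.
P(E) = 0.005·0.191 + 0.726·0.809 = 0.00095500 + 0.58733 = 0.58829.
By Bayes' theorem, P(H|E) = 0.00095500 / 0.58829 = 0.002.

P(H | E) ≈ 0.002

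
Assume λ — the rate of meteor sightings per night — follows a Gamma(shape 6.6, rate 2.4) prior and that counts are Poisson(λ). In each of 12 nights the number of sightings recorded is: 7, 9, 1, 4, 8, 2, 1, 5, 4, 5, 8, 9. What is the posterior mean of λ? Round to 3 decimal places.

Posterior mean ≈ 4.833

Total count ∑xᵢ = 63 over n = 12 nights.
Gamma is conjugate to the Poisson likelihood: posterior is Gamma(shape = 6.6+63 = 69.6, rate = 2.4+12 = 14.4).
Posterior mean = shape/rate = 69.6/14.4 = 4.833.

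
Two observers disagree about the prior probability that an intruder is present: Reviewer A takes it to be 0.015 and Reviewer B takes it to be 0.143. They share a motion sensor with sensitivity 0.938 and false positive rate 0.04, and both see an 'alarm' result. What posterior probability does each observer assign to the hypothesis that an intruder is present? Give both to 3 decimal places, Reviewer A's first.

Reviewer A: 0.263; Reviewer B: 0.796

The likelihood ratio for an 'alarm' result is 0.938/0.04 = 23.450.
Reviewer A: prior odds 0.015/0.985 = 0.015228; posterior odds 0.35711; posterior probability 0.263.
Reviewer B: prior odds 0.143/0.857 = 0.16686; posterior odds 3.9129; posterior probability 0.796.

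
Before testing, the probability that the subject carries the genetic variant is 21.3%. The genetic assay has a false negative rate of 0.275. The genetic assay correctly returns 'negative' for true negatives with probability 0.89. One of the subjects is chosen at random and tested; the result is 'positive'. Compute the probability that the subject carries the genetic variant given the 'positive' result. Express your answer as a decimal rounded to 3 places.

P(H | E) ≈ 0.641

Write H for 'the subject carries the genetic variant'. Prior odds H:¬H = 0.213/0.787 = 0.27065. For the 'positive' outcome, the likelihood ratio is 0.725/0.11 = 6.5909.
Posterior odds = 0.27065 × 6.5909 = 1.7838, so P(H|E) = 1.7838/(1+1.7838) = 0.641.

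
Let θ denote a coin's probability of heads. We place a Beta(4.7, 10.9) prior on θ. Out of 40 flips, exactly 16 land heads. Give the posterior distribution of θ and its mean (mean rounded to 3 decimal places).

Posterior: Beta(20.7, 34.9); mean ≈ 0.372

The binomial likelihood is conjugate to the Beta prior: with 16 successes and 24 failures, the posterior is Beta(4.7+16, 10.9+24) = Beta(20.7, 34.9).
E[θ | data] = 20.7/(20.7+34.9) = 0.372.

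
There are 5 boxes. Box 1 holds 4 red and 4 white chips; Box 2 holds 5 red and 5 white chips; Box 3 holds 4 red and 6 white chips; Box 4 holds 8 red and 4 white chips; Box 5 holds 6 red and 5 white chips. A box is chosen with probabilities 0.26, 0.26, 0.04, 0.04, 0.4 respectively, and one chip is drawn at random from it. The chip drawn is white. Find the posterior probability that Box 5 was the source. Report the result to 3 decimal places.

P(white|Box 1) = 0.5; P(white|Box 2) = 0.5; P(white|Box 3) = 0.6; P(white|Box 4) = 0.3333; P(white|Box 5) = 0.4545.
Prior × likelihood for each source: 0.26·0.5=0.1300, 0.26·0.5=0.1300, 0.04·0.6=0.02400, 0.04·0.3333=0.01333, 0.4·0.4545=0.1818. Summing gives P(white) = 0.47915.
P(Box 5 | white) = 0.1818 / 0.47915 = 0.379.

Posterior probability ≈ 0.379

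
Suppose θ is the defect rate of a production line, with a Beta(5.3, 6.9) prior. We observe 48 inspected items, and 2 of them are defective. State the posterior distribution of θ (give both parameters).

Observing 2 successes and 46 failures updates Beta(5.3, 6.9) by adding the success and failure counts to the two shape parameters: α = 5.3+2 = 7.3, β = 6.9+46 = 52.9.

Posterior: Beta(7.3, 52.9)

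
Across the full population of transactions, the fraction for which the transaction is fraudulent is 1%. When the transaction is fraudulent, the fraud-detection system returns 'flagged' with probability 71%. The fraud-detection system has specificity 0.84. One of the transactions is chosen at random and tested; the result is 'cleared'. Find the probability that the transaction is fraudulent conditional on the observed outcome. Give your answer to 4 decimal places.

P(H | E) ≈ 0.0035

Write H for 'the transaction is fraudulent'. Prior odds H:¬H = 0.01/0.99 = 0.010101. For the 'cleared' outcome, the likelihood ratio is 0.29/0.84 = 0.34524.
Posterior odds = 0.010101 × 0.34524 = 0.0034873, so P(H|E) = 0.0034873/(1+0.0034873) = 0.0035.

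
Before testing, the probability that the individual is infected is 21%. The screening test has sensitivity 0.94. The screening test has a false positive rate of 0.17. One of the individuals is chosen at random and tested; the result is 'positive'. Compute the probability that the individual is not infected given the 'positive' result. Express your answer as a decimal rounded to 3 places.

P(¬H | E) ≈ 0.405

Let H be the event that the individual is infected. P(H) = 0.21, so P(¬H) = 0.79. With E the 'positive' result, P(E|H) = 0.94 and P(E|¬H) = 0.17.
P(E) = 0.94·0.21 + 0.17·0.79 = 0.19740 + 0.13430 = 0.33170.
By Bayes' theorem, P(H|E) = 0.19740 / 0.33170 = 0.595. Hence P(¬H|E) = 1 − 0.595 = 0.405.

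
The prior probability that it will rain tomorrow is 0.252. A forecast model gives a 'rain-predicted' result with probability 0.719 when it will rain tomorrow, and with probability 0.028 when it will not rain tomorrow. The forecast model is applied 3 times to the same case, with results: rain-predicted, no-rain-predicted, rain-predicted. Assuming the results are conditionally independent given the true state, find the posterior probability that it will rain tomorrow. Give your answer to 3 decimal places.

Let H be the event that it will rain tomorrow; start with P(H) = 0.252. P('rain-predicted'|H) = 0.719, P('rain-predicted'|¬H) = 0.028.
Update on result 1 ('rain-predicted'): P(H) ← 0.719·0.2520 / (0.719·0.2520 + 0.028·0.7480) = 0.18119/0.20213 = 0.8964.
Update on result 2 ('no-rain-predicted'): P(H) ← 0.281·0.8964 / (0.281·0.8964 + 0.972·0.1036) = 0.25188/0.35260 = 0.7144.
Update on result 3 ('rain-predicted'): P(H) ← 0.719·0.7144 / (0.719·0.7144 + 0.028·0.2856) = 0.51363/0.52163 = 0.9847.

Posterior P(H) ≈ 0.985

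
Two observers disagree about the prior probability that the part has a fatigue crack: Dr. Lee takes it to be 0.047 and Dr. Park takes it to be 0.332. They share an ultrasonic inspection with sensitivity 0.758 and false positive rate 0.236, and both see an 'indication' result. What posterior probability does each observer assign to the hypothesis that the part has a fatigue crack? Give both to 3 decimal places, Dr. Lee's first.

Dr. Lee: 0.137; Dr. Park: 0.615

The likelihood ratio for an 'indication' result is 0.758/0.236 = 3.2119.
Dr. Lee: prior odds 0.047/0.953 = 0.049318; posterior odds 0.15840; posterior probability 0.137.
Dr. Park: prior odds 0.332/0.668 = 0.49701; posterior odds 1.5963; posterior probability 0.615.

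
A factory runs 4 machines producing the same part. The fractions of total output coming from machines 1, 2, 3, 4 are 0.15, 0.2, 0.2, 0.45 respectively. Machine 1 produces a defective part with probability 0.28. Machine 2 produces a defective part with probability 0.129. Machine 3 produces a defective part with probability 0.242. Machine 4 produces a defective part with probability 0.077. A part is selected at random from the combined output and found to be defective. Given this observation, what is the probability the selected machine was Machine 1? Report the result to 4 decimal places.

P(defective|M1) = 0.28; P(defective|M2) = 0.129; P(defective|M3) = 0.242; P(defective|M4) = 0.077.
Prior × likelihood for each source: 0.15·0.28=0.04200, 0.2·0.129=0.02580, 0.2·0.242=0.04840, 0.45·0.077=0.03465. Summing gives P(defective) = 0.15085.
P(Machine 1 | defective) = 0.04200 / 0.15085 = 0.2784.

Posterior probability ≈ 0.2784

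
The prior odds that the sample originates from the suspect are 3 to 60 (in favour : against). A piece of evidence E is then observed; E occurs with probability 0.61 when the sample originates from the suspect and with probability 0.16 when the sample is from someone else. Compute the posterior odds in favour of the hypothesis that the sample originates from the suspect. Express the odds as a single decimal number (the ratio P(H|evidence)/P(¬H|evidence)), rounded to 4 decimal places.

Posterior odds ≈ 0.1906

Prior odds = 3/60 = 0.050000. In log-odds, ln(0.050000) = -2.9957.
Add log likelihood ratio: ln(3.8125) = 1.3383.
Posterior log-odds = -1.6574, so posterior odds = exp(-1.6574) = 0.19063.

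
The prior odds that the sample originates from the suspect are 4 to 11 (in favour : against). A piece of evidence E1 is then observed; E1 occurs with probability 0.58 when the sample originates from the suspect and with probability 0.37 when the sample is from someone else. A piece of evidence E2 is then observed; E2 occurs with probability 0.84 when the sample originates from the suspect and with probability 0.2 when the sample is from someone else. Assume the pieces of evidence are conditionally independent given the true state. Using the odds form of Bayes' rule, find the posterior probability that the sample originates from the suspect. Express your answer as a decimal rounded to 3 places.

Prior odds = 4/11 = 0.36364. In log-odds, ln(0.36364) = -1.0116.
Add log likelihood ratios: ln(1.5676) + ln(4.2000) = 1.8846.
Posterior log-odds = 0.87301, so posterior odds = exp(0.87301) = 2.3941. Converting, P(H|E) = 2.3941/3.3941 = 0.705.

Posterior probability ≈ 0.705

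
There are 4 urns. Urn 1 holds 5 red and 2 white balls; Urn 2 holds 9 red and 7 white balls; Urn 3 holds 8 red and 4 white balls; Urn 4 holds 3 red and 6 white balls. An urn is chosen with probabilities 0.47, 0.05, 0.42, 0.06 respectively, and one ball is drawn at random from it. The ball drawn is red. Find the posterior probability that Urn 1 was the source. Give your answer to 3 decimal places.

Posterior probability ≈ 0.506

Tabulate prior·likelihood by source: [1] prior 0.47, lik 0.7143, product 0.3357; [2] prior 0.05, lik 0.5625, product 0.02813; [3] prior 0.42, lik 0.6667, product 0.2800; [4] prior 0.06, lik 0.3333, product 0.02000.
Normalizing constant = 0.66384; the posterior for Urn 1 is its product over the sum, 0.3357/0.66384 = 0.506.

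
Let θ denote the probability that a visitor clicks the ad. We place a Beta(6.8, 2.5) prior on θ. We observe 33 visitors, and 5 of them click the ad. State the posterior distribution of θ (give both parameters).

Observing 5 successes and 28 failures updates Beta(6.8, 2.5) by adding the success and failure counts to the two shape parameters: α = 6.8+5 = 11.8, β = 2.5+28 = 30.5.

Posterior: Beta(11.8, 30.5)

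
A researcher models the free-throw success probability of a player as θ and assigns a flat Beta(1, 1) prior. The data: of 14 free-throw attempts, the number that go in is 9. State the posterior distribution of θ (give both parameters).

Posterior: Beta(10, 6)

Observing 9 successes and 5 failures updates Beta(1, 1) by adding the success and failure counts to the two shape parameters: α = 1+9 = 10, β = 1+5 = 6.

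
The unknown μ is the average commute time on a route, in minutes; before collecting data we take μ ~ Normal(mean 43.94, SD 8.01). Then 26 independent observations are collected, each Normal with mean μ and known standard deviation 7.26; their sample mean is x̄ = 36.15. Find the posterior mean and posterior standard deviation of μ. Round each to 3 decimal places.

Prior precision 1/τ₀² = 1/8.01² = 0.0155860; data precision n/σ² = 26/7.26² = 0.493287.
Posterior precision = 0.0155860 + 0.493287 = 0.508874, giving posterior SD = 1/√0.508874 = 1.402.
Posterior mean = (0.0155860·43.94 + 0.493287·36.15) / 0.508874 = 36.389.

Posterior mean ≈ 36.389; posterior SD ≈ 1.402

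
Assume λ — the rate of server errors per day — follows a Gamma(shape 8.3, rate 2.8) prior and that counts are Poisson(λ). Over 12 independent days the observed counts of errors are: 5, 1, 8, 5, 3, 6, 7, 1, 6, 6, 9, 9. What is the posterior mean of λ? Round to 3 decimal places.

The Poisson likelihood adds the total count to the shape and the number of exposure periods to the rate. Here ∑xᵢ = 66 and n = 12, so shape 8.3→74.3 and rate 2.8→14.8.
E[λ | data] = 74.3/14.8 = 5.020.

Posterior mean ≈ 5.020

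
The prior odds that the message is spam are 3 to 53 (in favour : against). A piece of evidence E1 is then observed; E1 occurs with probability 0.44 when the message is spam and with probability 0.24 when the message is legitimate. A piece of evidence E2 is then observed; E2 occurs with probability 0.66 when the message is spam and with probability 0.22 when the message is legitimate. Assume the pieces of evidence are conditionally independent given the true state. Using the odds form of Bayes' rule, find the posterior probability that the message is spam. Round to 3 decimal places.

Prior odds = 3/53 = 0.056604.
Likelihood ratio for E1 = 0.44/0.24 = 1.8333.
Likelihood ratio for E2 = 0.66/0.22 = 3.0000.
Posterior odds = prior odds × LR₁ × LR₂ = 0.31132.
Posterior probability = odds/(1+odds) = 0.31132/1.3113 = 0.237.

Posterior probability ≈ 0.237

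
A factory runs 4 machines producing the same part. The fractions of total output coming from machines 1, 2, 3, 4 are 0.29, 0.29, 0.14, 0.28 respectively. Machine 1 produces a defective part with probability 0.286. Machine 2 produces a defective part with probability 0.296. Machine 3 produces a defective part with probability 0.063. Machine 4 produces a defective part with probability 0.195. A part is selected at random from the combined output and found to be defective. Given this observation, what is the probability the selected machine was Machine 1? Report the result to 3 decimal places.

Tabulate prior·likelihood by source: [1] prior 0.29, lik 0.286, product 0.08294; [2] prior 0.29, lik 0.296, product 0.08584; [3] prior 0.14, lik 0.063, product 0.008820; [4] prior 0.28, lik 0.195, product 0.05460.
Normalizing constant = 0.23220; the posterior for Machine 1 is its product over the sum, 0.08294/0.23220 = 0.357.

Posterior probability ≈ 0.357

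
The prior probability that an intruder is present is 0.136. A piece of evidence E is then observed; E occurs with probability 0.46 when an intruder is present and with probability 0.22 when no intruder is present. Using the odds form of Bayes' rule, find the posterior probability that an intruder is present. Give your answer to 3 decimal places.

Prior odds = 0.136/(1−0.136) = 0.15741.
Likelihood ratio for E = 0.46/0.22 = 2.0909.
Posterior odds = prior odds × LR = 0.32912.
Posterior probability = odds/(1+odds) = 0.32912/1.3291 = 0.248.

Posterior probability ≈ 0.248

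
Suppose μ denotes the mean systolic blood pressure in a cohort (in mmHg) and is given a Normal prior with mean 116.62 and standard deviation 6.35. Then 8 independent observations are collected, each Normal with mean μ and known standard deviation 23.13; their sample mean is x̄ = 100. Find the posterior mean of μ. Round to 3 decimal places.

Posterior mean ≈ 110.368

Prior precision 1/τ₀² = 1/6.35² = 0.0248000; data precision n/σ² = 8/23.13² = 0.0149534.
Posterior precision = 0.0248000 + 0.0149534 = 0.0397534.
Posterior mean = (0.0248000·116.62 + 0.0149534·100) / 0.0397534 = 110.368.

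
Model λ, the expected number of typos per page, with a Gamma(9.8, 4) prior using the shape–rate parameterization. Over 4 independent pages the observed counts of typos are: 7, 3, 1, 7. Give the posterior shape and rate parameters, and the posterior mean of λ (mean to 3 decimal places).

Total count ∑xᵢ = 18 over n = 4 pages.
Gamma is conjugate to the Poisson likelihood: posterior is Gamma(shape = 9.8+18 = 27.8, rate = 4+4 = 8).
Posterior mean = shape/rate = 27.8/8 = 3.475.

Posterior: Gamma(shape=27.8, rate=8); mean ≈ 3.475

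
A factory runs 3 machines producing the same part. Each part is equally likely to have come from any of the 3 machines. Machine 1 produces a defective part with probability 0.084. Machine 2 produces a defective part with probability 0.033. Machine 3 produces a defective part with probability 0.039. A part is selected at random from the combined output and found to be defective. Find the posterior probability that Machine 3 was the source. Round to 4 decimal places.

Tabulate prior·likelihood by source: [1] prior 0.333333, lik 0.084, product 0.02800; [2] prior 0.333333, lik 0.033, product 0.01100; [3] prior 0.333333, lik 0.039, product 0.01300.
Normalizing constant = 0.052000; the posterior for Machine 3 is its product over the sum, 0.01300/0.052000 = 0.2500.

Posterior probability ≈ 0.2500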